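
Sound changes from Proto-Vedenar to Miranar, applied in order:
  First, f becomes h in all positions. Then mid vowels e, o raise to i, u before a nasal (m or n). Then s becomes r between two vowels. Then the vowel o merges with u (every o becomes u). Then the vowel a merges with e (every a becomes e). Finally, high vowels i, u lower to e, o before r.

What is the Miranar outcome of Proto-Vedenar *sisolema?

Miranar: start from *sisolema.
  rule 1: no change — sisolema
  rule 2 (pre-nasal raising): sisolema → sisolima
  rule 3 (rhotacism): sisolima → sirolima
  rule 4 (vowel merger): sirolima → sirulima
  rule 5 (vowel merger): sirulima → sirulime
  rule 6 (pre-rhotic lowering): sirulime → serulime
  ⇒ Miranar serulime

serulime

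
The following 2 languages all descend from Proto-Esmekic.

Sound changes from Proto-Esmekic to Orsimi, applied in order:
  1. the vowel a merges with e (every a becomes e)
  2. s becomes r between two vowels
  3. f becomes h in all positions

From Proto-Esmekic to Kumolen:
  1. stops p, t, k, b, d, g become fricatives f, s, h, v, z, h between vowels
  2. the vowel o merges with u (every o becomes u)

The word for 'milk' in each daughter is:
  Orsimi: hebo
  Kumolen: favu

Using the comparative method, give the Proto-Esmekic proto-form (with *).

Position 4: Orsimi has o, Kumolen has u. Orsimi preserves o here (none of its changes turn any other segment into o), so the proto-segment is *o.
Position 3: Orsimi has b, Kumolen has v. Orsimi preserves b here (none of its changes turn any other segment into b), so the proto-segment is *b.
Position 2: Orsimi has e, Kumolen has a. Kumolen preserves a here (none of its changes turn any other segment into a), so the proto-segment is *a.
Continuing position by position gives *fabo; check it forward:
Orsimi: *fabo
  fabo → febo   [vowel merger]
  febo (rule 2 does not apply)
  febo → hebo   [unconditioned shift]
  giving Orsimi hebo.
Kumolen: *fabo
  fabo → favo   [intervocalic lenition]
  favo → favu   [vowel merger]
  giving Kumolen favu.
*fabo is the unique common source.

*fabo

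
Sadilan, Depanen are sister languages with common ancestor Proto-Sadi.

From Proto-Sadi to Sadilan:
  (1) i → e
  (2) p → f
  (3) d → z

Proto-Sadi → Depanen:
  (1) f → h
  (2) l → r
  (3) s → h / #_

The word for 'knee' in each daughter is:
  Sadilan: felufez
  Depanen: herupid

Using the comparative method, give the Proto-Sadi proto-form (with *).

*felupid

Position 3: Sadilan has l, Depanen has r. Sadilan preserves l here (none of its changes turn any other segment into l), so the proto-segment is *l.
Position 6: Sadilan has e, Depanen has i. Depanen preserves i here (none of its changes turn any other segment into i), so the proto-segment is *i.
Position 1: Sadilan has f, Depanen has h. Taking the neighbouring segments as reconstructed: Sadilan f could go back to *p or *f; Depanen h could go back to *f or *s or *h — the one source consistent with every daughter is *f.
Continuing position by position gives *felupid; check it forward:
Sadilan: *felupid > feluped > felufed > felufez  (by vowel merger, unconditioned shift, unconditioned shift)
Depanen: start from *felupid.
  rule 1 (unconditioned shift): felupid → helupid
  rule 2 (unconditioned shift): helupid → herupid
  rule 3: no change — herupid
  ⇒ Depanen herupid
Only *felupid yields all of Sadilan felufez, Depanen herupid.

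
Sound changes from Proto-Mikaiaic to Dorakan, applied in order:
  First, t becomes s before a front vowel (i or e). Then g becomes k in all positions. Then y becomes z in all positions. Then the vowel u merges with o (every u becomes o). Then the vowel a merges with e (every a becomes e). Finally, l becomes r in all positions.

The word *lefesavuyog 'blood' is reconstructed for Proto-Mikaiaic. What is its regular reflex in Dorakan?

Dorakan: start from *lefesavuyog.
  rule 1: no change — lefesavuyog
  rule 2 (unconditioned shift): lefesavuyog → lefesavuyok
  rule 3 (unconditioned shift): lefesavuyok → lefesavuzok
  rule 4 (vowel merger): lefesavuzok → lefesavozok
  rule 5 (vowel merger): lefesavozok → lefesevozok
  rule 6 (unconditioned shift): lefesevozok → refesevozok
  ⇒ Dorakan refesevozok

refesevozok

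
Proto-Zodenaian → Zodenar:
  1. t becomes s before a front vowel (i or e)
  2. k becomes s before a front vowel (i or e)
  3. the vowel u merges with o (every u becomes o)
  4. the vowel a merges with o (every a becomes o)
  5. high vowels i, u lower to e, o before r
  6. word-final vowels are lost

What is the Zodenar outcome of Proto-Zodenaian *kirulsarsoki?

serolsorsos

Zodenar: start from *kirulsarsoki.
  rule 1: no change — kirulsarsoki
  rule 2 (palatalisation): kirulsarsoki → sirulsarsosi
  rule 3 (vowel merger): sirulsarsosi → sirolsarsosi
  rule 4 (vowel merger): sirolsarsosi → sirolsorsosi
  rule 5 (pre-rhotic lowering): sirolsorsosi → serolsorsosi
  rule 6 (apocope): serolsorsosi → serolsorsos
  ⇒ Zodenar serolsorsos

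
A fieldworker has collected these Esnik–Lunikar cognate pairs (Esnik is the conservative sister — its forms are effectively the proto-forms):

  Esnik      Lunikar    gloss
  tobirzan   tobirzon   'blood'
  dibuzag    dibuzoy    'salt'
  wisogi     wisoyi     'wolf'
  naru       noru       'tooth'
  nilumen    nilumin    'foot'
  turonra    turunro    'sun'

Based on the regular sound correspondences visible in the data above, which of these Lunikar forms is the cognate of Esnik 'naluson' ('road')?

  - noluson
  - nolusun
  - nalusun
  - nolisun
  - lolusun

nolusun

dibuzag ~ dibuzoy — Esnik a corresponds to Lunikar o after a consonant, before a consonant other than r, m, n, p, b, f, v.
turonra ~ turunro — Esnik o corresponds to Lunikar u after a consonant, before a nasal.
Applying these to Esnik 'naluson':
  naluson → noluson   (a→o after a consonant, before a consonant other than r, m, n, p, b, f, v)
  noluson → nolusun   (o→u after a consonant, before a nasal)
So the Lunikar cognate is 'nolusun'.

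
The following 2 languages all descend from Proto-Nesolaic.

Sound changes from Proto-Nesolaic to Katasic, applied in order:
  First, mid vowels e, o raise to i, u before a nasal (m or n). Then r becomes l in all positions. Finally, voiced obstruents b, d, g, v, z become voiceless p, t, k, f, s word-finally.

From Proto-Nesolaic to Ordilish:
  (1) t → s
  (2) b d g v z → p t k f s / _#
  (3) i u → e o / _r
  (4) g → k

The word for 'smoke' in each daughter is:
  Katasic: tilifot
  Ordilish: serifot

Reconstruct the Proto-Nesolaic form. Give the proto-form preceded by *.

Position 3: Katasic has l, Ordilish has r. Ordilish preserves r here (none of its changes turn any other segment into r), so the proto-segment is *r.
Position 2: Katasic has i, Ordilish has e. Taking the neighbouring segments as reconstructed: Katasic i can only go back to *i; Ordilish e could go back to *e or *i — the one source consistent with every daughter is *i.
Position 7: Katasic has t, Ordilish has t. In Ordilish, t can only continue *d, so the proto-segment is *d.
Continuing position by position gives *tirifod; check it forward:
Katasic: start from *tirifod.
  rule 1: no change — tirifod
  rule 2 (unconditioned shift): tirifod → tilifod
  rule 3 (final devoicing): tilifod → tilifot
  ⇒ Katasic tilifot
Ordilish: start from *tirifod.
  rule 1 (unconditioned shift): tirifod → sirifod
  rule 2 (final devoicing): sirifod → sirifot
  rule 3 (pre-rhotic lowering): sirifot → serifot
  rule 4: no change — serifot
  ⇒ Ordilish serifot
*tirifod is the unique common source.

*tirifod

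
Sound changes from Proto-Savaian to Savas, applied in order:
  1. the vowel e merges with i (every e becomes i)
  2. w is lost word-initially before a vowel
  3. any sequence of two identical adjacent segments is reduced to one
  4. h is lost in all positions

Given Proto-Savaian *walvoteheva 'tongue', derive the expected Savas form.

alvotiiva

Savas: *walvoteheva > walvotihiva > alvotihiva > alvotiiva  (by vowel merger, glide loss, h-loss)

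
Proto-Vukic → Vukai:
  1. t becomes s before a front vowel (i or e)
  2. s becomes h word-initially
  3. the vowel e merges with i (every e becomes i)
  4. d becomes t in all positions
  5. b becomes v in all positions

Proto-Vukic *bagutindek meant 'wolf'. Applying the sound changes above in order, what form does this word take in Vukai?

Vukai: *bagutindek
  bagutindek → bagusindek   [palatalisation]
  bagusindek (rule 2 does not apply)
  bagusindek → bagusindik   [vowel merger]
  bagusindik → bagusintik   [unconditioned shift]
  bagusintik → vagusintik   [unconditioned shift]
  giving Vukai vagusintik.

vagusintik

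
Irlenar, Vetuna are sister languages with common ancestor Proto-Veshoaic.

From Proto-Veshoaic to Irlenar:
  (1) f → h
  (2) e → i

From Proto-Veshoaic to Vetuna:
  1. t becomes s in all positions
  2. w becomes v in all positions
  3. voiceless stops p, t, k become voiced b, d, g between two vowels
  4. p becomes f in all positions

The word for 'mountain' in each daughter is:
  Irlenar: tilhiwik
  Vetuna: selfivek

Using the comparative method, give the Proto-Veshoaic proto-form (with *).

*telfiwek

Position 6: Irlenar has w, Vetuna has v. Irlenar preserves w here (none of its changes turn any other segment into w), so the proto-segment is *w.
Position 4: Irlenar has h, Vetuna has f. Taking the neighbouring segments as reconstructed: Irlenar h could go back to *f or *h; Vetuna f could go back to *p or *f — the one source consistent with every daughter is *f.
This points to *telfiwek. Verify forward in each daughter:
Irlenar: *telfiwek > telhiwek > tilhiwik  (by unconditioned shift, vowel merger)
Vetuna: *telfiwek > selfiwek > selfivek  (by unconditioned shift, unconditioned shift)
Only *telfiwek yields all of Irlenar tilhiwik, Vetuna selfivek.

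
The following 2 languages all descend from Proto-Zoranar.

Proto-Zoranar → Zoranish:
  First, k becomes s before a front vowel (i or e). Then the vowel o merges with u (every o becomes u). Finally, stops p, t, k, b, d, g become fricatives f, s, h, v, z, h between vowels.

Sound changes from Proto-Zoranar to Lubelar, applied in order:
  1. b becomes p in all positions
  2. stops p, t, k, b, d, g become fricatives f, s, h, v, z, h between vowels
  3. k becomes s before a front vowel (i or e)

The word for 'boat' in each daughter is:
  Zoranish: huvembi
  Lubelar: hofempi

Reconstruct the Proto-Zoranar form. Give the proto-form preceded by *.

*hobembi

Position 3: Zoranish has v, Lubelar has f. Taking the neighbouring segments as reconstructed: Zoranish v could go back to *b or *v; Lubelar f could go back to *p or *b or *f — the one source consistent with every daughter is *b.
Position 6: Zoranish has b, Lubelar has p. Zoranish preserves b here (none of its changes turn any other segment into b), so the proto-segment is *b.
Position 2: Zoranish has u, Lubelar has o. Lubelar preserves o here (none of its changes turn any other segment into o), so the proto-segment is *o.
This points to *hobembi. Verify forward in each daughter:
Zoranish: *hobembi
  hobembi (rule 1 does not apply)
  hobembi → hubembi   [vowel merger]
  hubembi → huvembi   [intervocalic lenition]
  giving Zoranish huvembi.
Lubelar: *hobembi
  hobembi → hopempi   [unconditioned shift]
  hopempi → hofempi   [intervocalic lenition]
  hofempi (rule 3 does not apply)
  giving Lubelar hofempi.
*hobembi is the unique common source.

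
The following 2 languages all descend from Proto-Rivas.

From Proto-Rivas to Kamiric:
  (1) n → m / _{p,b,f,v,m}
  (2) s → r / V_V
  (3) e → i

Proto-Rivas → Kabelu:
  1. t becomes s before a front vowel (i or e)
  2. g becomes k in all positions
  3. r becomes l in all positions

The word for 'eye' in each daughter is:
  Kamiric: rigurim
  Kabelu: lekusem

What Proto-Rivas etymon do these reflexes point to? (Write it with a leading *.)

Position 2: Kamiric has i, Kabelu has e. Kabelu preserves e here (none of its changes turn any other segment into e), so the proto-segment is *e.
Position 3: Kamiric has g, Kabelu has k. Kamiric preserves g here (none of its changes turn any other segment into g), so the proto-segment is *g.
Position 1: Kamiric has r, Kabelu has l. Taking the neighbouring segments as reconstructed: Kamiric r can only go back to *r; Kabelu l could go back to *l or *r — the one source consistent with every daughter is *r.
Continuing position by position gives *regusem; check it forward:
Kamiric: start from *regusem.
  rule 1: no change — regusem
  rule 2 (rhotacism): regusem → regurem
  rule 3 (vowel merger): regurem → rigurim
  ⇒ Kamiric rigurim
Kabelu: *regusem > rekusem > lekusem  (by unconditioned shift, unconditioned shift)
No other proto-form is consistent with every reflex, so the reconstruction is *regusem.

*regusem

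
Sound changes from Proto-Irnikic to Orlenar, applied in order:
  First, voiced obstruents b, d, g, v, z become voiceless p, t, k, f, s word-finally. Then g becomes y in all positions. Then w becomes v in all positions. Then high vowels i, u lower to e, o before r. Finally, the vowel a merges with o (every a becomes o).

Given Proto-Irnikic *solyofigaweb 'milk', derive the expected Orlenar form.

solyofiyovep

Orlenar: *solyofigaweb
  solyofigaweb → solyofigawep   [final devoicing]
  solyofigawep → solyofiyawep   [unconditioned shift]
  solyofiyawep → solyofiyavep   [unconditioned shift]
  solyofiyavep (rule 4 does not apply)
  solyofiyavep → solyofiyovep   [vowel merger]
  giving Orlenar solyofiyovep.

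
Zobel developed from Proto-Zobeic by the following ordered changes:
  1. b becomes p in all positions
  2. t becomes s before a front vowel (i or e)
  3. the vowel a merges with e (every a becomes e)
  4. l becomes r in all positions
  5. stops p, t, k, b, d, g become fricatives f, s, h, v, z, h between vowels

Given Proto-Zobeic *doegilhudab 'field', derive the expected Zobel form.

doehirhuzep

Zobel: start from *doegilhudab.
  rule 1 (unconditioned shift): doegilhudab → doegilhudap
  rule 2: no change — doegilhudap
  rule 3 (vowel merger): doegilhudap → doegilhudep
  rule 4 (unconditioned shift): doegilhudep → doegirhudep
  rule 5 (intervocalic lenition): doegirhudep → doehirhuzep
  ⇒ Zobel doehirhuzep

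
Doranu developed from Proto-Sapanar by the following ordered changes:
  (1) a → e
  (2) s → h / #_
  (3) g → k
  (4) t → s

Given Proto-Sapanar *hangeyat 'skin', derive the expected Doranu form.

henkeyes

Doranu: *hangeyat > hengeyet > henkeyet > henkeyes  (by vowel merger, unconditioned shift, unconditioned shift)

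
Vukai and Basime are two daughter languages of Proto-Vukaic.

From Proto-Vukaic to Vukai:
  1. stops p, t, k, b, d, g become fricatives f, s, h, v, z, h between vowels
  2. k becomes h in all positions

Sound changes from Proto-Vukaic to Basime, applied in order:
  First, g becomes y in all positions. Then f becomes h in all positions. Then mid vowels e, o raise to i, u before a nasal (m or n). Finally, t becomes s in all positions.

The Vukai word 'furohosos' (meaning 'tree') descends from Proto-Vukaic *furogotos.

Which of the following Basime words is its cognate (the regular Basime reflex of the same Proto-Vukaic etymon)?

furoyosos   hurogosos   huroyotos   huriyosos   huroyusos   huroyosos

Basime: *furogotos > furoyotos > huroyotos > huroyosos  (by unconditioned shift, unconditioned shift, unconditioned shift)
The other candidates each miss or misapply at least one Basime change.

huroyosos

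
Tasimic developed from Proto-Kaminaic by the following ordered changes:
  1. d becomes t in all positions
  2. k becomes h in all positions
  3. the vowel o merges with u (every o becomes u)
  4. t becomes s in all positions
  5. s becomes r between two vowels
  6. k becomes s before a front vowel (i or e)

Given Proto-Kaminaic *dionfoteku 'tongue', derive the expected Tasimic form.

Tasimic: *dionfoteku
  dionfoteku → tionfoteku   [unconditioned shift]
  tionfoteku → tionfotehu   [unconditioned shift]
  tionfotehu → tiunfutehu   [vowel merger]
  tiunfutehu → siunfusehu   [unconditioned shift]
  siunfusehu → siunfurehu   [rhotacism]
  siunfurehu (rule 6 does not apply)
  giving Tasimic siunfurehu.

siunfurehu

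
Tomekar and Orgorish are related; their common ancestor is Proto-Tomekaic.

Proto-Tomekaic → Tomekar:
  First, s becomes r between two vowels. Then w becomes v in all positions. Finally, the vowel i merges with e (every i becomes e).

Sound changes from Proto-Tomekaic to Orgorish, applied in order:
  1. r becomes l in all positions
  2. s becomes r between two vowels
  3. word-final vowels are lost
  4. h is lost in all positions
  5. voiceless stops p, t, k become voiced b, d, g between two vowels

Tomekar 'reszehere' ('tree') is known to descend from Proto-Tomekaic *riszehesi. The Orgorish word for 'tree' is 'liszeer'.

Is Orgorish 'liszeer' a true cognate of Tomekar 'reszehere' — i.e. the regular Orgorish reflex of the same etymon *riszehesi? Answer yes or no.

yes

Derive the expected Orgorish reflex of *riszehesi:
Orgorish: *riszehesi
  riszehesi → liszehesi   [unconditioned shift]
  liszehesi → liszeheri   [rhotacism]
  liszeheri → liszeher   [apocope]
  liszeher → liszeer   [h-loss]
  liszeer (rule 5 does not apply)
  giving Orgorish liszeer.
Orgorish 'liszeer' matches the regular reflex exactly, so the pair is cognate.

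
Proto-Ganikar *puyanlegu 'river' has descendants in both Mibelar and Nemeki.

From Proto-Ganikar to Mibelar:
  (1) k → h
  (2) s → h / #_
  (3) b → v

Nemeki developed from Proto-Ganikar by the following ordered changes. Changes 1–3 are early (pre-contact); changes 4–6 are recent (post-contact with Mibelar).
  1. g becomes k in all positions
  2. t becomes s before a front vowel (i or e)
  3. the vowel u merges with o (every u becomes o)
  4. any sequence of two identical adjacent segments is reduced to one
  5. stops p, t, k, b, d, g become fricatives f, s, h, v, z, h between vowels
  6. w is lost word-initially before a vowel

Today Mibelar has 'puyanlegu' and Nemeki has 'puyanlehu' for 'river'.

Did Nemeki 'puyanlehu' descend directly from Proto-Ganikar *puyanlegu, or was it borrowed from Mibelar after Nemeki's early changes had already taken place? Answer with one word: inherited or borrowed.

If inherited, *puyanlegu would pass through all of Nemeki's changes:
Nemeki: start from *puyanlegu.
  rule 1 (unconditioned shift): puyanlegu → puyanleku
  rule 2: no change — puyanleku
  rule 3 (vowel merger): puyanleku → poyanleko
  rule 4: no change — poyanleko
  rule 5 (intervocalic lenition): poyanleko → poyanleho
  rule 6: no change — poyanleho
  ⇒ Nemeki poyanleho
If borrowed from Mibelar 'puyanlegu' after the early changes, it would undergo only the recent ones:
  rule 4 (degemination): no change (puyanlegu)
  rule 5 (intervocalic lenition): puyanlegu → puyanlehu
  rule 6 (glide loss): no change (puyanlehu)
  ⇒ as a loan: puyanlehu
Nemeki 'puyanlehu' matches the loan outcome 'puyanlehu', not the inherited 'poyanleho' — it skipped the early Nemeki changes, so it was borrowed from Mibelar.

borrowed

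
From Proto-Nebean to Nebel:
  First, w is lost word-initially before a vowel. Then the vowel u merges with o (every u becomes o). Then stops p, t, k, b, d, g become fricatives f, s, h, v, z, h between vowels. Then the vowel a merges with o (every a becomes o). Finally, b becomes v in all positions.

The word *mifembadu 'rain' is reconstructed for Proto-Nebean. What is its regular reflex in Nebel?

mifemvozo

Nebel: *mifembadu > mifembado > mifembazo > mifembozo > mifemvozo  (by vowel merger, intervocalic lenition, vowel merger, unconditioned shift)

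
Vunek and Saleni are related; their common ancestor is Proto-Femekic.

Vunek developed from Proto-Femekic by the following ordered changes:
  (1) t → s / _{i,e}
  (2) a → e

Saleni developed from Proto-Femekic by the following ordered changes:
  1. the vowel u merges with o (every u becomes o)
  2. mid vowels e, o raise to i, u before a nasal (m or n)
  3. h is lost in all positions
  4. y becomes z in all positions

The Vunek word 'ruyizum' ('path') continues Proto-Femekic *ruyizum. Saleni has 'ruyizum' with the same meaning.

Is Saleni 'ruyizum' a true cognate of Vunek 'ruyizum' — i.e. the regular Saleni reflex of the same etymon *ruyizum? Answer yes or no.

no

Derive the expected Saleni reflex of *ruyizum:
Saleni: start from *ruyizum.
  rule 1 (vowel merger): ruyizum → royizom
  rule 2 (pre-nasal raising): royizom → royizum
  rule 3: no change — royizum
  rule 4 (unconditioned shift): royizum → rozizum
  ⇒ Saleni rozizum
The regular Saleni reflex would be 'rozizum', but the attested form is 'ruyizum'. The correspondence is irregular, so they are not cognates (the Saleni form has a different source).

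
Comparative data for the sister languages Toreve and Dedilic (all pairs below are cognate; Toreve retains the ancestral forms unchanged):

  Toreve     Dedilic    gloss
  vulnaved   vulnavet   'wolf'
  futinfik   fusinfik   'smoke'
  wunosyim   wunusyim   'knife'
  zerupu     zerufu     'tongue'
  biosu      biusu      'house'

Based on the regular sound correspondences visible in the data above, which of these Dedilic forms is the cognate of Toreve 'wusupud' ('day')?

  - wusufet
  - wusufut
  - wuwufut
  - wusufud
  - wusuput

zerupu ~ zerufu — Toreve p corresponds to Dedilic f between vowels (before a back vowel).
vulnaved ~ vulnavet — Toreve d corresponds to Dedilic t word-finally.
Applying these to Toreve 'wusupud':
  wusupud → wusufud   (p→f between vowels (before a back vowel))
  wusufud → wusufut   (d→t word-finally)
So the Dedilic cognate is 'wusufut'.

wusufut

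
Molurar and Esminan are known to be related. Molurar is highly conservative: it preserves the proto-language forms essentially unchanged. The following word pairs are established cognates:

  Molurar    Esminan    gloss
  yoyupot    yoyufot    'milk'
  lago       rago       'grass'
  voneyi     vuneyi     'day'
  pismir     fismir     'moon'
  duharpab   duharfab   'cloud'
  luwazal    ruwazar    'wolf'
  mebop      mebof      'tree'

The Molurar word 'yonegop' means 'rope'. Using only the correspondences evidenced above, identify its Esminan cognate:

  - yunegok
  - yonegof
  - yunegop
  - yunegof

voneyi ~ vuneyi — Molurar o corresponds to Esminan u after a consonant, before a nasal.
mebop ~ mebof — Molurar p corresponds to Esminan f word-finally.
Applying these to Molurar 'yonegop':
  yonegop → yunegop   (o→u after a consonant, before a nasal)
  yunegop → yunegof   (p→f word-finally)
So the Esminan cognate is 'yunegof'.

yunegof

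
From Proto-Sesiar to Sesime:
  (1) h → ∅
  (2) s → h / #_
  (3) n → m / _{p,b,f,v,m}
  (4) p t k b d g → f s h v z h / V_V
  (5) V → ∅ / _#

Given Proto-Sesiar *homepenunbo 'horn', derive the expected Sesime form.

omefenumb

Sesime: *homepenunbo > omepenunbo > omepenumbo > omefenumbo > omefenumb  (by h-loss, nasal place assimilation, intervocalic lenition, apocope)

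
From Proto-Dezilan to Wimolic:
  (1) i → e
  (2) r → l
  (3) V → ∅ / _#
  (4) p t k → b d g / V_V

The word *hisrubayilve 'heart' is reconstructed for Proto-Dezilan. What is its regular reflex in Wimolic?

Wimolic: *hisrubayilve
  hisrubayilve → hesrubayelve   [vowel merger]
  hesrubayelve → heslubayelve   [unconditioned shift]
  heslubayelve → heslubayelv   [apocope]
  heslubayelv (rule 4 does not apply)
  giving Wimolic heslubayelv.

heslubayelv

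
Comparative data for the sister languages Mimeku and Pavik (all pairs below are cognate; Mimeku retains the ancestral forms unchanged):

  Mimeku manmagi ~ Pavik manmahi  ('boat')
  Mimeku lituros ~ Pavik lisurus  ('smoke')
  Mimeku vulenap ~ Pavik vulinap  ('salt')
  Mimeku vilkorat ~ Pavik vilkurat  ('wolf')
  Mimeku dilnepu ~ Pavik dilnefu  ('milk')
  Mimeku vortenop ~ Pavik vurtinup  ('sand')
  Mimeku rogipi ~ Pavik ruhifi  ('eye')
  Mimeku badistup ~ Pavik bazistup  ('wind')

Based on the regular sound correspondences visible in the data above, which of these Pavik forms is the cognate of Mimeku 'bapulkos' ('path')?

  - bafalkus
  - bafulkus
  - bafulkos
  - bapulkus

bafulkus

dilnepu ~ dilnefu — Mimeku p corresponds to Pavik f between vowels (before a back vowel).
lituros ~ lisurus, rogipi ~ ruhifi — Mimeku o corresponds to Pavik u after a consonant, before a consonant other than r, m, n, p, b, f, v.
Applying these to Mimeku 'bapulkos':
  bapulkos → bafulkos   (p→f between vowels (before a back vowel))
  bafulkos → bafulkus   (o→u after a consonant, before a consonant other than r, m, n, p, b, f, v)
So the Pavik cognate is 'bafulkus'.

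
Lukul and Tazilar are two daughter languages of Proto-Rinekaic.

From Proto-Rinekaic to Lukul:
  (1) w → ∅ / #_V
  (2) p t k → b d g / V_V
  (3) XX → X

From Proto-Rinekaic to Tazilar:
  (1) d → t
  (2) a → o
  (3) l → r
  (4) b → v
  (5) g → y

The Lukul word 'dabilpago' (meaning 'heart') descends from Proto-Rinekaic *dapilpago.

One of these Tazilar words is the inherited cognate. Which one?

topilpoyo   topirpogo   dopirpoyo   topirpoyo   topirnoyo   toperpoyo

topirpoyo

Tazilar: *dapilpago > tapilpago > topilpogo > topirpogo > topirpoyo  (by unconditioned shift, vowel merger, unconditioned shift, unconditioned shift)
The other candidates each miss or misapply at least one Tazilar change.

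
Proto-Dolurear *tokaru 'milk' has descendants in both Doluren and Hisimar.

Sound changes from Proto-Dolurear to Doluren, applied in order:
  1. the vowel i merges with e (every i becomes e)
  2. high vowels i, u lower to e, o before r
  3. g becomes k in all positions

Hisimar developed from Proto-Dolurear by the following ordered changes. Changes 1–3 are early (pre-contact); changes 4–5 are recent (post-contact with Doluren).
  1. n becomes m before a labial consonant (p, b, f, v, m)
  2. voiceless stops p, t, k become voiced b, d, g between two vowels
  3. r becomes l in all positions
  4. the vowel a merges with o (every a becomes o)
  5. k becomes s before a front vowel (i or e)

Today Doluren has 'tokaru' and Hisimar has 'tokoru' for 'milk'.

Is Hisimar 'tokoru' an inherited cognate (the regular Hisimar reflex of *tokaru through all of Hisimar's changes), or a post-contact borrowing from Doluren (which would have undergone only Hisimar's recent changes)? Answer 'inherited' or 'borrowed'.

borrowed

If inherited, *tokaru would pass through all of Hisimar's changes:
Hisimar: start from *tokaru.
  rule 1: no change — tokaru
  rule 2 (intervocalic voicing): tokaru → togaru
  rule 3 (unconditioned shift): togaru → togalu
  rule 4 (vowel merger): togalu → togolu
  rule 5: no change — togolu
  ⇒ Hisimar togolu
If borrowed from Doluren 'tokaru' after the early changes, it would undergo only the recent ones:
  rule 4 (vowel merger): tokaru → tokoru
  rule 5 (palatalisation): no change (tokoru)
  ⇒ as a loan: tokoru
Hisimar 'tokoru' matches the loan outcome 'tokoru', not the inherited 'togolu' — it skipped the early Hisimar changes, so it was borrowed from Doluren.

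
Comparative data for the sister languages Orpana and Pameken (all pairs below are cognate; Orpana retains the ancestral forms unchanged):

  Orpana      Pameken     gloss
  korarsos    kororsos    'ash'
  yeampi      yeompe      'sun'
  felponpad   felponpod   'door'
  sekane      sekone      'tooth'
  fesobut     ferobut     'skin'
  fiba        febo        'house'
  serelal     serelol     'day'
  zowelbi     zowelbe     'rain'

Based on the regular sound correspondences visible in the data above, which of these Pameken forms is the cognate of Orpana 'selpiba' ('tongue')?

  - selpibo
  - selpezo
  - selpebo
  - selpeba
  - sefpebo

fiba ~ febo — Orpana i corresponds to Pameken e after a consonant, before a labial obstruent.
fiba ~ febo — Orpana a corresponds to Pameken o word-finally.
Applying these to Orpana 'selpiba':
  selpiba → selpeba   (i→e after a consonant, before a labial obstruent)
  selpeba → selpebo   (a→o word-finally)
So the Pameken cognate is 'selpebo'.

selpebo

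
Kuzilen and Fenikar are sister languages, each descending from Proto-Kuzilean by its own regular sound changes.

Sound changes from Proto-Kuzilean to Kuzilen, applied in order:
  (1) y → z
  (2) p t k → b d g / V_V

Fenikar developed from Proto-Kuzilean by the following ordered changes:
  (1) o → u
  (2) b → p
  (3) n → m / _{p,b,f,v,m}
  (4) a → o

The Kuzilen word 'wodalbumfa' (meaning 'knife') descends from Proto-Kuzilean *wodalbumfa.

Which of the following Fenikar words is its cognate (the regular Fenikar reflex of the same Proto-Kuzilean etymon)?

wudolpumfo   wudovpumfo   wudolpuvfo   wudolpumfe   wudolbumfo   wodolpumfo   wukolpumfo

Fenikar: *wodalbumfa > wudalbumfa > wudalpumfa > wudolpumfo  (by vowel merger, unconditioned shift, vowel merger)

wudolpumfo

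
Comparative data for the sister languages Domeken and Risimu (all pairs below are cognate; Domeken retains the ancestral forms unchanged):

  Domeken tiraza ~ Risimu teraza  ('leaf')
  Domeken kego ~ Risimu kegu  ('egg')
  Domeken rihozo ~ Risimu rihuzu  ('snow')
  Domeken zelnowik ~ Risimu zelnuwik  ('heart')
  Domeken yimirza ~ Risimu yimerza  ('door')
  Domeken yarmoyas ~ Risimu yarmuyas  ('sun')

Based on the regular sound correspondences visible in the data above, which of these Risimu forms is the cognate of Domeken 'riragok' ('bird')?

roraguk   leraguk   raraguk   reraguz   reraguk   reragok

tiraza ~ teraza, yimirza ~ yimerza — Domeken i corresponds to Risimu e after a consonant, before r.
rihozo ~ rihuzu, zelnowik ~ zelnuwik — Domeken o corresponds to Risimu u after a consonant, before a consonant other than r, m, n, p, b, f, v.
Applying these to Domeken 'riragok':
  riragok → reragok   (i→e after a consonant, before r)
  reragok → reraguk   (o→u after a consonant, before a consonant other than r, m, n, p, b, f, v)
So the Risimu cognate is 'reraguk'.

reraguk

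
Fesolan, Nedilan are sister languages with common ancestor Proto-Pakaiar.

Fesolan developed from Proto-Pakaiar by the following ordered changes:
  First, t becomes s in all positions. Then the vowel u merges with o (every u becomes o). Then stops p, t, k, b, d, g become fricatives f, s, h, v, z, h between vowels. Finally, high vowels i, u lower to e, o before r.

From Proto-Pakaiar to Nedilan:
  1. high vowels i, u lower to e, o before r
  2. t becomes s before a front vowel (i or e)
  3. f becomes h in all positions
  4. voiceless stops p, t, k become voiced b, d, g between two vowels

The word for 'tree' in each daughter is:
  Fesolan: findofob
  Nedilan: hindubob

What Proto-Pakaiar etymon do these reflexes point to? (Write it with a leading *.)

Position 1: Fesolan has f, Nedilan has h. Taking the neighbouring segments as reconstructed: Fesolan f can only go back to *f; Nedilan h could go back to *f or *h — the one source consistent with every daughter is *f.
Position 5: Fesolan has o, Nedilan has u. Nedilan preserves u here (none of its changes turn any other segment into u), so the proto-segment is *u.
This points to *findupob. Verify forward in each daughter:
Fesolan: *findupob
  findupob (rule 1 does not apply)
  findupob → findopob   [vowel merger]
  findopob → findofob   [intervocalic lenition]
  findofob (rule 4 does not apply)
  giving Fesolan findofob.
Nedilan: *findupob > hindupob > hindubob  (by unconditioned shift, intervocalic voicing)
Only *findupob yields all of Fesolan findofob, Nedilan hindubob.

*findupob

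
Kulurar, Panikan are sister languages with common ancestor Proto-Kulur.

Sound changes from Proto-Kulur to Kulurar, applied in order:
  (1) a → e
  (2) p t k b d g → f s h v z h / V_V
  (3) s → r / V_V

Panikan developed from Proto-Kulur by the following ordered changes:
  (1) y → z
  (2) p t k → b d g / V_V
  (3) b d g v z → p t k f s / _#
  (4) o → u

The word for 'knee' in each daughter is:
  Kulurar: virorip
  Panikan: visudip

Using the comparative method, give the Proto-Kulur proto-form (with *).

Position 5: Kulurar has r, Panikan has d. Taking the neighbouring segments as reconstructed: Kulurar r could go back to *t or *s or *r; Panikan d could go back to *t or *d — the one source consistent with every daughter is *t.
Position 3: Kulurar has r, Panikan has s. Taking the neighbouring segments as reconstructed: Kulurar r could go back to *t or *s or *r; Panikan s can only go back to *s — the one source consistent with every daughter is *s.
Position 4: Kulurar has o, Panikan has u. Kulurar preserves o here (none of its changes turn any other segment into o), so the proto-segment is *o.
Verify the candidate proto-form against each daughter:
Kulurar: start from *visotip.
  rule 1: no change — visotip
  rule 2 (intervocalic lenition): visotip → visosip
  rule 3 (rhotacism): visosip → virorip
  ⇒ Kulurar virorip
Panikan: start from *visotip.
  rule 1: no change — visotip
  rule 2 (intervocalic voicing): visotip → visodip
  rule 3: no change — visodip
  rule 4 (vowel merger): visodip → visudip
  ⇒ Panikan visudip
Only *visotip yields all of Kulurar virorip, Panikan visudip.

*visotip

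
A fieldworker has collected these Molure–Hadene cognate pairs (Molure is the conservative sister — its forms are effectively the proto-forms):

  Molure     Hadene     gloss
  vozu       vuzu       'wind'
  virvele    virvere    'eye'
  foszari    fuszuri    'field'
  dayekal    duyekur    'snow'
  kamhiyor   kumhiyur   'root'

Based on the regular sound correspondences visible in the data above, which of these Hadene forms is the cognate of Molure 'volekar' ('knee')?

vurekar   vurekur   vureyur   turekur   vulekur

vozu ~ vuzu, foszari ~ fuszuri — Molure o corresponds to Hadene u after a consonant, before a consonant other than r, m, n, p, b, f, v.
virvele ~ virvere — Molure l corresponds to Hadene r between vowels (before a front vowel).
foszari ~ fuszuri — Molure a corresponds to Hadene u after a consonant, before r.
Applying these to Molure 'volekar':
  volekar → vulekar   (o→u after a consonant, before a consonant other than r, m, n, p, b, f, v)
  vulekar → vurekar   (l→r between vowels (before a front vowel))
  vurekar → vurekur   (a→u after a consonant, before r)
So the Hadene cognate is 'vurekur'.

vurekur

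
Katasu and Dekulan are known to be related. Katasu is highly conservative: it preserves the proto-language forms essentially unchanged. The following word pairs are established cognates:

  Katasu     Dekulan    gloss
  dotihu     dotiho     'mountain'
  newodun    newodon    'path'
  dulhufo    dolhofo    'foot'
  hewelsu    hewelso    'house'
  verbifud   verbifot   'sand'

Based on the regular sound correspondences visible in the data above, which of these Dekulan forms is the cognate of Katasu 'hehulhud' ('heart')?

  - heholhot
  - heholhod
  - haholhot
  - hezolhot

dulhufo ~ dolhofo, verbifud ~ verbifot — Katasu u corresponds to Dekulan o after a consonant, before a consonant other than r, m, n, p, b, f, v.
verbifud ~ verbifot — Katasu d corresponds to Dekulan t word-finally.
Applying these to Katasu 'hehulhud':
  hehulhud → heholhud   (u→o after a consonant, before a consonant other than r, m, n, p, b, f, v)
  heholhud → heholhod   (u→o after a consonant, before a consonant other than r, m, n, p, b, f, v)
  heholhod → heholhot   (d→t word-finally)
So the Dekulan cognate is 'heholhot'.

heholhot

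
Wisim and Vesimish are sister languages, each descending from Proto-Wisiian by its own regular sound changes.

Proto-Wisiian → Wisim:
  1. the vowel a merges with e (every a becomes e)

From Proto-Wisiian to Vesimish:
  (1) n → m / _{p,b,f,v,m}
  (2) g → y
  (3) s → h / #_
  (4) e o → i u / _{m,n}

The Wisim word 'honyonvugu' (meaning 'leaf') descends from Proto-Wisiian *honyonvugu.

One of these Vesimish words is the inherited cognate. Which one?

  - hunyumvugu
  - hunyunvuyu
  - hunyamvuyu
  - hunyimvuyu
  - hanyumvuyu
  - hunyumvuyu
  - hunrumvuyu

Vesimish: *honyonvugu
  honyonvugu → honyomvugu   [nasal place assimilation]
  honyomvugu → honyomvuyu   [unconditioned shift]
  honyomvuyu (rule 3 does not apply)
  honyomvuyu → hunyumvuyu   [pre-nasal raising]
  giving Vesimish hunyumvuyu.

hunyumvuyu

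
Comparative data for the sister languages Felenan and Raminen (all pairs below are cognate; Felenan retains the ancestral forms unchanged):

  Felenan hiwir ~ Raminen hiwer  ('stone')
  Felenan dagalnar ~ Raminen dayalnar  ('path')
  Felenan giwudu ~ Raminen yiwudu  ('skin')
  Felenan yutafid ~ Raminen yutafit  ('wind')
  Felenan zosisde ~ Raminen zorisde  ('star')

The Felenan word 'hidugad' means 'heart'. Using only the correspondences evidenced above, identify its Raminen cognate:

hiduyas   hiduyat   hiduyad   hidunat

dagalnar ~ dayalnar — Felenan g corresponds to Raminen y between vowels (before a back vowel).
yutafid ~ yutafit — Felenan d corresponds to Raminen t word-finally.
Applying these to Felenan 'hidugad':
  hidugad → hiduyad   (g→y between vowels (before a back vowel))
  hiduyad → hiduyat   (d→t word-finally)
So the Raminen cognate is 'hiduyat'.

hiduyat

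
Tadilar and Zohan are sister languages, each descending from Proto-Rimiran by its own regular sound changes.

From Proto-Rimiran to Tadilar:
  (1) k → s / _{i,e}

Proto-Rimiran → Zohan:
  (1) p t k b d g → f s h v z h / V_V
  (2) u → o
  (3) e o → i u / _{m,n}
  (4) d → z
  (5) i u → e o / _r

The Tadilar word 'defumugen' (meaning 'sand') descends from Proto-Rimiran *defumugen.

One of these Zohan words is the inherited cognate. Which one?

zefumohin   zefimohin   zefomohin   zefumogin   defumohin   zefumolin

zefumohin

Zohan: *defumugen > defumuhen > defomohen > defumohin > zefumohin  (by intervocalic lenition, vowel merger, pre-nasal raising, unconditioned shift)
Among the options, 'zefumohin' alone shows every Zohan change applied in order.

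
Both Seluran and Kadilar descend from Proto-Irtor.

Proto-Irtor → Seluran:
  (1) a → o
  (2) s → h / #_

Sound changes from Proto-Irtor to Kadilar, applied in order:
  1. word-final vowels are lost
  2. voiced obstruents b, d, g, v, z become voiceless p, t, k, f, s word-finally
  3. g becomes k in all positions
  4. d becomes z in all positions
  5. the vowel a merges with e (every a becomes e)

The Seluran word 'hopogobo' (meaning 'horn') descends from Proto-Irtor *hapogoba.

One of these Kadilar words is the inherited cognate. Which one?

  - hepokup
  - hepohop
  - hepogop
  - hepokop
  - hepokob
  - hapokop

hepokop

Kadilar: start from *hapogoba.
  rule 1 (apocope): hapogoba → hapogob
  rule 2 (final devoicing): hapogob → hapogop
  rule 3 (unconditioned shift): hapogop → hapokop
  rule 4: no change — hapokop
  rule 5 (vowel merger): hapokop → hepokop
  ⇒ Kadilar hepokop
The other candidates each miss or misapply at least one Kadilar change.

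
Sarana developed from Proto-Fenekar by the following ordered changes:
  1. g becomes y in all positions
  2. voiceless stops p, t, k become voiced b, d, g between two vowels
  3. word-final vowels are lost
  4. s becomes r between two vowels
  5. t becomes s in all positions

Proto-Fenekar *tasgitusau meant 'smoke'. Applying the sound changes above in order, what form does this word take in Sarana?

Sarana: start from *tasgitusau.
  rule 1 (unconditioned shift): tasgitusau → tasyitusau
  rule 2 (intervocalic voicing): tasyitusau → tasyidusau
  rule 3 (apocope): tasyidusau → tasyidusa
  rule 4 (rhotacism): tasyidusa → tasyidura
  rule 5 (unconditioned shift): tasyidura → sasyidura
  ⇒ Sarana sasyidura

sasyidura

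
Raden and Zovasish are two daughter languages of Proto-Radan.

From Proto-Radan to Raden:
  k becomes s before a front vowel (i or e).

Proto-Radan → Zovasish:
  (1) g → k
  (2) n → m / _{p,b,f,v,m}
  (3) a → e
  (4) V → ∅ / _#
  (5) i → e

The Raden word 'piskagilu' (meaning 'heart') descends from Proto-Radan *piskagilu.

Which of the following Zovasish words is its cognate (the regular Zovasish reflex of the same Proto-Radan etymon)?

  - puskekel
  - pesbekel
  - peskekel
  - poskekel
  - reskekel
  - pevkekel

peskekel

Zovasish: start from *piskagilu.
  rule 1 (unconditioned shift): piskagilu → piskakilu
  rule 2: no change — piskakilu
  rule 3 (vowel merger): piskakilu → piskekilu
  rule 4 (apocope): piskekilu → piskekil
  rule 5 (vowel merger): piskekil → peskekel
  ⇒ Zovasish peskekel
The other candidates each miss or misapply at least one Zovasish change.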